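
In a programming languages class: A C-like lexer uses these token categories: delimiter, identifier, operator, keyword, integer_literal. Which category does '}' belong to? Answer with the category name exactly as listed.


Token: '}'
Checking categories:
  identifier: no
  integer_literal: no
  operator: no
  keyword: no
  delimiter: YES
Category: delimiter

delimiter


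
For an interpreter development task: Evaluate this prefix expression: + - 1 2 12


Parsing prefix expression: + - 1 2 12
Step 1: Innermost operation '- 1 2'
  1 - 2 = -1
Step 2: Outer operation '+ [-1] 12'
  -1 + 12 = 11

11


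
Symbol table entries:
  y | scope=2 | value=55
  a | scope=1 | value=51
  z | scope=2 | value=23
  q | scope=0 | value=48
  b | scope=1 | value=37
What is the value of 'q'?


Searching symbol table for 'q':
  y | scope=2 | value=55
  a | scope=1 | value=51
  z | scope=2 | value=23
  q | scope=0 | value=48 <- MATCH
  b | scope=1 | value=37
Found 'q' at scope 0 with value 48

48


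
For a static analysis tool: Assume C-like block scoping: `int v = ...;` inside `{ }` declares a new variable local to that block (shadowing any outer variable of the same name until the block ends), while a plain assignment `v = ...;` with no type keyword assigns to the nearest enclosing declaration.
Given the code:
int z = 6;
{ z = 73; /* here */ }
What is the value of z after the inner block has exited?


Analyzing scoping rules:
Outer scope: declares z = 6
Inner block: 'z = 73;' has no type keyword, so it is an assignment to the outer z (no shadowing)
The assignment changed the outer variable itself, so the new value persists after the block -> 73
Result: 73

73


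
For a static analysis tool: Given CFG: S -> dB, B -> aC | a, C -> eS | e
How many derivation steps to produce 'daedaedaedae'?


Grammar: S -> dB, B -> aC | a, C -> eS | e
Deriving 'daedaedaedae':
Step 1: S -> dB => dB
Step 2: B -> aC => daC
Step 3: C -> eS => daeS
Step 4: S -> dB => daedB
Step 5: B -> aC => daedaC
Step 6: C -> eS => daedaeS
Step 7: S -> dB => daedaedB
Step 8: B -> aC => daedaedaC
Step 9: C -> eS => daedaedaeS
Step 10: S -> dB => daedaedaedB
Step 11: B -> aC => daedaedaedaC
Step 12: C -> e => daedaedaedae
Total derivation steps: 12

12


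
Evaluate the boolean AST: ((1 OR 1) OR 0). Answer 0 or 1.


Step 1: Evaluate inner node
  1 OR 1 = 1
Step 2: Evaluate root node
  1 OR 0 = 1

1


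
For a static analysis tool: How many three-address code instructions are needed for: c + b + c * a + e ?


Expression: c + b + c * a + e
Generating three-address code (respecting * over +/- precedence):
  Instruction 1: t1 = c * a
  Instruction 2: t2 = c + b
  Instruction 3: t3 = t2 + t1
  Instruction 4: t4 = t3 + e
Total instructions: 4

4


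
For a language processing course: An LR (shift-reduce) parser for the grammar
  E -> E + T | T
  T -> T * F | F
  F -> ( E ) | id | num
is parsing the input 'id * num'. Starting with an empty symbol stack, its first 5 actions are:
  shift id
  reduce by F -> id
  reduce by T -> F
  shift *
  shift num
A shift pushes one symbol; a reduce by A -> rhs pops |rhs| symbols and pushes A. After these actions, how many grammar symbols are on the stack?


Tracking the symbol stack through each action:
  Action 1: shift 'id' : push -> stack = [id] (size 1)
  Action 2: reduce by F -> id : pop 1, push F -> stack = [F] (size 1)
  Action 3: reduce by T -> F : pop 1, push T -> stack = [T] (size 1)
  Action 4: shift '*' : push -> stack = [T, *] (size 2)
  Action 5: shift 'num' : push -> stack = [T, *, num] (size 3)
Final stack size: 3

3


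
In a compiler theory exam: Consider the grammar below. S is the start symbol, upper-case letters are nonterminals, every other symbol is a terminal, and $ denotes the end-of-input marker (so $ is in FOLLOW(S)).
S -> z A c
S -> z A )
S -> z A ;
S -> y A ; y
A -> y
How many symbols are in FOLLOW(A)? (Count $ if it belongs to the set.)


S is the start symbol and does not occur in any rule body, so FOLLOW(S) = {$}.
Examining every occurrence of A in a rule body:
  S -> z A c : A is followed by terminal 'c' -> add 'c'
  S -> z A ) : A is followed by terminal ')' -> add ')'
  S -> z A ; : A is followed by terminal ';' -> add ';'
  S -> y A ; y : A is followed by terminal ';' -> add ';' (already in the set)
  A -> y : A does not occur in the body -> contributes nothing
FOLLOW(A) = {), ;, c}
Count: 3

3


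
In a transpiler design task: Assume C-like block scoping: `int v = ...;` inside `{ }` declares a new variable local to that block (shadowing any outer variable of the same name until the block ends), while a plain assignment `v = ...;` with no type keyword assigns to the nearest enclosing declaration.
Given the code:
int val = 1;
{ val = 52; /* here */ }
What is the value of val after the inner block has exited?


Analyzing scoping rules:
Outer scope: declares val = 1
Inner block: 'val = 52;' has no type keyword, so it is an assignment to the outer val (no shadowing)
The assignment changed the outer variable itself, so the new value persists after the block -> 52
Result: 52

52


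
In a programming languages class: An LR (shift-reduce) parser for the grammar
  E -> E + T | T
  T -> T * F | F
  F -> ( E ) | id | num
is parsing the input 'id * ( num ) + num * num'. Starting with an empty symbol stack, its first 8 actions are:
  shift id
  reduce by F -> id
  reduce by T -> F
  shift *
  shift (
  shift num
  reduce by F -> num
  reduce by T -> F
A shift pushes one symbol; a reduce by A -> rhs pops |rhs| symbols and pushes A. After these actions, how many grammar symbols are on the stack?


Tracking the symbol stack through each action:
  Action 1: shift 'id' : push -> stack = [id] (size 1)
  Action 2: reduce by F -> id : pop 1, push F -> stack = [F] (size 1)
  Action 3: reduce by T -> F : pop 1, push T -> stack = [T] (size 1)
  Action 4: shift '*' : push -> stack = [T, *] (size 2)
  Action 5: shift '(' : push -> stack = [T, *, (] (size 3)
  Action 6: shift 'num' : push -> stack = [T, *, (, num] (size 4)
  Action 7: reduce by F -> num : pop 1, push F -> stack = [T, *, (, F] (size 4)
  Action 8: reduce by T -> F : pop 1, push T -> stack = [T, *, (, T] (size 4)
Final stack size: 4

4


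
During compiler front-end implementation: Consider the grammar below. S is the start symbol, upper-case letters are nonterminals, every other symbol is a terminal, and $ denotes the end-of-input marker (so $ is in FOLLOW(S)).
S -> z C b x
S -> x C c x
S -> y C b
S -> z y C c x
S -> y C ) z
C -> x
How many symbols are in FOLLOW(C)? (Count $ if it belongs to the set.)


S is the start symbol and does not occur in any rule body, so FOLLOW(S) = {$}.
Examining every occurrence of C in a rule body:
  S -> z C b x : C is followed by terminal 'b' -> add 'b'
  S -> x C c x : C is followed by terminal 'c' -> add 'c'
  S -> y C b : C is followed by terminal 'b' -> add 'b' (already in the set)
  S -> z y C c x : C is followed by terminal 'c' -> add 'c' (already in the set)
  S -> y C ) z : C is followed by terminal ')' -> add ')'
  C -> x : C does not occur in the body -> contributes nothing
FOLLOW(C) = {), b, c}
Count: 3

3


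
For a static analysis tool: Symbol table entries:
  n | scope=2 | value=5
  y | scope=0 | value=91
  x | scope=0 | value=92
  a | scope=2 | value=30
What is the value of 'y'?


Searching symbol table for 'y':
  n | scope=2 | value=5
  y | scope=0 | value=91 <- MATCH
  x | scope=0 | value=92
  a | scope=2 | value=30
Found 'y' at scope 0 with value 91

91


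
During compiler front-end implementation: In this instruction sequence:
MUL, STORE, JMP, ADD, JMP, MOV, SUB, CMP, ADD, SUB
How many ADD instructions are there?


Scanning instruction sequence for ADD:
  Position 1: MUL
  Position 2: STORE
  Position 3: JMP
  Position 4: ADD <- MATCH
  Position 5: JMP
  Position 6: MOV
  Position 7: SUB
  Position 8: CMP
  Position 9: ADD <- MATCH
  Position 10: SUB
Matches at positions: [4, 9]
Total ADD count: 2

2


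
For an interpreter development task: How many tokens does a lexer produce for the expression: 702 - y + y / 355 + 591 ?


Scanning '702 - y + y / 355 + 591'
Token 1: '702' -> integer_literal
Token 2: '-' -> operator
Token 3: 'y' -> identifier
Token 4: '+' -> operator
Token 5: 'y' -> identifier
Token 6: '/' -> operator
Token 7: '355' -> integer_literal
Token 8: '+' -> operator
Token 9: '591' -> integer_literal
Total tokens: 9

9


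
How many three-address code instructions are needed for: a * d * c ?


Expression: a * d * c
Generating three-address code (respecting * over +/- precedence):
  Instruction 1: t1 = a * d
  Instruction 2: t2 = t1 * c
Total instructions: 2

2


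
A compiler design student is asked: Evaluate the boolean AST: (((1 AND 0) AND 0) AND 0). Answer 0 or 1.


Step 1: Evaluate inner node
  1 AND 0 = 0
Step 2: Evaluate next node
  0 AND 0 = 0
Step 3: Evaluate root node
  0 AND 0 = 0

0


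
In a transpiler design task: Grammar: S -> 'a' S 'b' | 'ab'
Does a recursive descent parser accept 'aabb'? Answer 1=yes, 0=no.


Grammar accepts strings of the form a^n b^n (n >= 1)
Word: 'aabb'
Counting: 2 a's and 2 b's
Check: 2 == 2? Yes
Derivation (S -> aSb applied 1 time(s), then S -> ab): S => aSb => aabb
Accepted

1


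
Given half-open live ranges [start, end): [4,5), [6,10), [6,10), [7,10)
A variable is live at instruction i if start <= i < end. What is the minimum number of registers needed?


Live ranges:
  Var0: [4, 5)
  Var1: [6, 10)
  Var2: [6, 10)
  Var3: [7, 10)
Sweep-line events (position, delta, active):
  pos=4 start -> active=1
  pos=5 end -> active=0
  pos=6 start -> active=1
  pos=6 start -> active=2
  pos=7 start -> active=3
  pos=10 end -> active=2
  pos=10 end -> active=1
  pos=10 end -> active=0
Maximum simultaneous active: 3
Minimum registers needed: 3

3


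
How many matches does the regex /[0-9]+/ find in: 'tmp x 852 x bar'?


Pattern: /[0-9]+/ (int literals)
Input: 'tmp x 852 x bar'
Scanning for matches:
  Match 1: '852'
Total matches: 1

1


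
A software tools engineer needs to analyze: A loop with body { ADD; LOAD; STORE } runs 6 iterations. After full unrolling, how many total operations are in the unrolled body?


Loop body operations: ADD, LOAD, STORE (3 ops per iteration)
Unrolling 6 iterations:
  Iteration 1: ADD, LOAD, STORE (3 ops)
  Iteration 2: ADD, LOAD, STORE (3 ops)
  Iteration 3: ADD, LOAD, STORE (3 ops)
  Iteration 4: ADD, LOAD, STORE (3 ops)
  Iteration 5: ADD, LOAD, STORE (3 ops)
  Iteration 6: ADD, LOAD, STORE (3 ops)
Total: 6 iterations * 3 ops/iter = 18 operations

18


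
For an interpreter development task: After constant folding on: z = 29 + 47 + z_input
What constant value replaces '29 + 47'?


Identifying constant sub-expression:
  Original: z = 29 + 47 + z_input
  29 and 47 are both compile-time constants
  Evaluating: 29 + 47 = 76
  After folding: z = 76 + z_input

76


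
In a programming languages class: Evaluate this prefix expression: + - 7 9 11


Parsing prefix expression: + - 7 9 11
Step 1: Innermost operation '- 7 9'
  7 - 9 = -2
Step 2: Outer operation '+ [-2] 11'
  -2 + 11 = 9

9


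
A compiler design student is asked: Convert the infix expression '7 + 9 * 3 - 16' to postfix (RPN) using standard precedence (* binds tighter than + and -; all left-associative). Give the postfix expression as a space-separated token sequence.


Applying the shunting-yard algorithm:
  Operand 7 -> output
  Push '+' onto operator stack -> op-stack: [+]
  Operand 9 -> output
  Push '*' onto operator stack -> op-stack: [+, *]
  Operand 3 -> output
  See '-' (prec 1); top '*' (prec 2) >= it -> pop '*' to output
  See '-' (prec 1); top '+' (prec 1) >= it -> pop '+' to output
  Push '-' onto operator stack -> op-stack: [-]
  Operand 16 -> output
  End of input: pop '-' to output
Postfix result: 7 9 3 * + 16 -

7 9 3 * + 16 -


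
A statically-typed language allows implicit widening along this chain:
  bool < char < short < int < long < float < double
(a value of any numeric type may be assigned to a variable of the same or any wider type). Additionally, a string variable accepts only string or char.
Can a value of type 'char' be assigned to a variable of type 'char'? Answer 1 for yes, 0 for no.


Target variable type: char
Source value type: char
Numeric ranks: char=1, char=1
Widening allowed iff rank(source) <= rank(target): 1 <= 1? Yes
Result: 1

1


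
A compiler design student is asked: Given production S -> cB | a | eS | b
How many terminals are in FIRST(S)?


Production: S -> cB | a | eS | b
Examining each alternative for leading terminals:
  S -> cB : first terminal = 'c'
  S -> a : first terminal = 'a'
  S -> eS : first terminal = 'e'
  S -> b : first terminal = 'b'
FIRST(S) = {a, b, c, e}
Count: 4

4


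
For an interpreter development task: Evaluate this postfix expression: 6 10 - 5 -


Processing tokens left to right:
Push 6, Push 10
Pop 6 and 10, compute 6 - 10 = -4, push -4
Push 5
Pop -4 and 5, compute -4 - 5 = -9, push -9
Stack result: -9

-9


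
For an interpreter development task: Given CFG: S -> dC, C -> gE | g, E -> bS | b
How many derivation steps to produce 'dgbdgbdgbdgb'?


Grammar: S -> dC, C -> gE | g, E -> bS | b
Deriving 'dgbdgbdgbdgb':
Step 1: S -> dC => dC
Step 2: C -> gE => dgE
Step 3: E -> bS => dgbS
Step 4: S -> dC => dgbdC
Step 5: C -> gE => dgbdgE
Step 6: E -> bS => dgbdgbS
Step 7: S -> dC => dgbdgbdC
Step 8: C -> gE => dgbdgbdgE
Step 9: E -> bS => dgbdgbdgbS
Step 10: S -> dC => dgbdgbdgbdC
Step 11: C -> gE => dgbdgbdgbdgE
Step 12: E -> b => dgbdgbdgbdgb
Total derivation steps: 12

12


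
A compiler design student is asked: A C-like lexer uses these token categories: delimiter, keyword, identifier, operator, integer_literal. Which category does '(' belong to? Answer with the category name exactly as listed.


Token: '('
Checking categories:
  identifier: no
  integer_literal: no
  operator: no
  keyword: no
  delimiter: YES
Category: delimiter

delimiter


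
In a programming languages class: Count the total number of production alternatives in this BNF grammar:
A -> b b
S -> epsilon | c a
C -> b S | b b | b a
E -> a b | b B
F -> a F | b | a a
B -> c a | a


Counting alternatives per rule:
  A: 1 alternative(s)
  S: 2 alternative(s)
  C: 3 alternative(s)
  E: 2 alternative(s)
  F: 3 alternative(s)
  B: 2 alternative(s)
Sum: 1 + 2 + 3 + 2 + 3 + 2 = 13

13


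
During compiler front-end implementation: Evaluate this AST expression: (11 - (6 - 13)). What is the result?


Expression: (11 - (6 - 13))
Evaluating step by step:
  6 - 13 = -7
  11 - -7 = 18
Result: 18

18


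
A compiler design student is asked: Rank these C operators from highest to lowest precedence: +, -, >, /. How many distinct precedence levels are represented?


Looking up precedence for each operator:
  + -> precedence 5
  - -> precedence 5
  > -> precedence 4
  / -> precedence 6
Sorted highest to lowest: /, +, -, >
Distinct precedence values: [6, 5, 4]
Number of distinct levels: 3

3


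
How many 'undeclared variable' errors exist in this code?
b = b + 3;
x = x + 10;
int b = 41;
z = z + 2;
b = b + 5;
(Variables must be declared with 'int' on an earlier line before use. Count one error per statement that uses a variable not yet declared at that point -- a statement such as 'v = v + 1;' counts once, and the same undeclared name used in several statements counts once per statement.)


Scanning code line by line:
  Line 1: use 'b' -> ERROR (undeclared)
  Line 2: use 'x' -> ERROR (undeclared)
  Line 3: declare 'b' -> declared = ['b']
  Line 4: use 'z' -> ERROR (undeclared)
  Line 5: use 'b' -> OK (declared)
Total undeclared variable errors: 3

3


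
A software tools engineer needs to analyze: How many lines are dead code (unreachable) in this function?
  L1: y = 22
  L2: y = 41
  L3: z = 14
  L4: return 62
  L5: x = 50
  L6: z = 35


Analyzing control flow:
  L1: reachable (before return)
  L2: reachable (before return)
  L3: reachable (before return)
  L4: reachable (return statement)
  L5: DEAD (after return at L4)
  L6: DEAD (after return at L4)
Return at L4, total lines = 6
Dead lines: L5 through L6
Count: 2

2


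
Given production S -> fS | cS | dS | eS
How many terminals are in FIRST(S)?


Production: S -> fS | cS | dS | eS
Examining each alternative for leading terminals:
  S -> fS : first terminal = 'f'
  S -> cS : first terminal = 'c'
  S -> dS : first terminal = 'd'
  S -> eS : first terminal = 'e'
FIRST(S) = {c, d, e, f}
Count: 4

4


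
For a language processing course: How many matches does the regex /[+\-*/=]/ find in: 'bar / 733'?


Pattern: /[+\-*/=]/ (operators)
Input: 'bar / 733'
Scanning for matches:
  Match 1: '/'
Total matches: 1

1


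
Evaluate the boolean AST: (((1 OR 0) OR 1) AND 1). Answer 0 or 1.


Step 1: Evaluate inner node
  1 OR 0 = 1
Step 2: Evaluate next node
  1 OR 1 = 1
Step 3: Evaluate root node
  1 AND 1 = 1

1


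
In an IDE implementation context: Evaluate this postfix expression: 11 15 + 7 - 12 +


Processing tokens left to right:
Push 11, Push 15
Pop 11 and 15, compute 11 + 15 = 26, push 26
Push 7
Pop 26 and 7, compute 26 - 7 = 19, push 19
Push 12
Pop 19 and 12, compute 19 + 12 = 31, push 31
Stack result: 31

31


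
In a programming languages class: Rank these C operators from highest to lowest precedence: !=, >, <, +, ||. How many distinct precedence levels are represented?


Looking up precedence for each operator:
  != -> precedence 3
  > -> precedence 4
  < -> precedence 4
  + -> precedence 5
  || -> precedence 1
Sorted highest to lowest: +, >, <, !=, ||
Distinct precedence values: [5, 4, 3, 1]
Number of distinct levels: 4

4


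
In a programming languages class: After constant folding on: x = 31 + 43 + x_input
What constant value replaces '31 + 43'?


Identifying constant sub-expression:
  Original: x = 31 + 43 + x_input
  31 and 43 are both compile-time constants
  Evaluating: 31 + 43 = 74
  After folding: x = 74 + x_input

74


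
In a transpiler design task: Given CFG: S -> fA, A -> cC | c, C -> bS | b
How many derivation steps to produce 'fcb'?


Grammar: S -> fA, A -> cC | c, C -> bS | b
Deriving 'fcb':
Step 1: S -> fA => fA
Step 2: A -> cC => fcC
Step 3: C -> b => fcb
Total derivation steps: 3

3


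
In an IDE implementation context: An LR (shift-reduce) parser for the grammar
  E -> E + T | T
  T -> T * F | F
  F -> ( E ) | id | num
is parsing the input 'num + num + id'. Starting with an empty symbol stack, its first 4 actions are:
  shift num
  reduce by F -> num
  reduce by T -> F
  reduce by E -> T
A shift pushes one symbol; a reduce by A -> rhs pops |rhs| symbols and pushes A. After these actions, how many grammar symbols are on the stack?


Tracking the symbol stack through each action:
  Action 1: shift 'num' : push -> stack = [num] (size 1)
  Action 2: reduce by F -> num : pop 1, push F -> stack = [F] (size 1)
  Action 3: reduce by T -> F : pop 1, push T -> stack = [T] (size 1)
  Action 4: reduce by E -> T : pop 1, push E -> stack = [E] (size 1)
Final stack size: 1

1


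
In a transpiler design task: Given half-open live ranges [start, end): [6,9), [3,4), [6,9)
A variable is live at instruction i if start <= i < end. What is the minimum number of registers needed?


Live ranges:
  Var0: [6, 9)
  Var1: [3, 4)
  Var2: [6, 9)
Sweep-line events (position, delta, active):
  pos=3 start -> active=1
  pos=4 end -> active=0
  pos=6 start -> active=1
  pos=6 start -> active=2
  pos=9 end -> active=1
  pos=9 end -> active=0
Maximum simultaneous active: 2
Minimum registers needed: 2

2


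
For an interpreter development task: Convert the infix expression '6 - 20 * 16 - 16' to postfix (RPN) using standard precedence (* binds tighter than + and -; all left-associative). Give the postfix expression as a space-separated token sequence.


Applying the shunting-yard algorithm:
  Operand 6 -> output
  Push '-' onto operator stack -> op-stack: [-]
  Operand 20 -> output
  Push '*' onto operator stack -> op-stack: [-, *]
  Operand 16 -> output
  See '-' (prec 1); top '*' (prec 2) >= it -> pop '*' to output
  See '-' (prec 1); top '-' (prec 1) >= it -> pop '-' to output
  Push '-' onto operator stack -> op-stack: [-]
  Operand 16 -> output
  End of input: pop '-' to output
Postfix result: 6 20 16 * - 16 -

6 20 16 * - 16 -


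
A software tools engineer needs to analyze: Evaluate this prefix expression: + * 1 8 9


Parsing prefix expression: + * 1 8 9
Step 1: Innermost operation '* 1 8'
  1 * 8 = 8
Step 2: Outer operation '+ [8] 9'
  8 + 9 = 17

17


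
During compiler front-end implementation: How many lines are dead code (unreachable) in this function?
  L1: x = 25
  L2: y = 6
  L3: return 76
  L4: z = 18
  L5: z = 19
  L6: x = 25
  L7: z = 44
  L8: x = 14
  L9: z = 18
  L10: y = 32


Analyzing control flow:
  L1: reachable (before return)
  L2: reachable (before return)
  L3: reachable (return statement)
  L4: DEAD (after return at L3)
  L5: DEAD (after return at L3)
  L6: DEAD (after return at L3)
  L7: DEAD (after return at L3)
  L8: DEAD (after return at L3)
  L9: DEAD (after return at L3)
  L10: DEAD (after return at L3)
Return at L3, total lines = 10
Dead lines: L4 through L10
Count: 7

7


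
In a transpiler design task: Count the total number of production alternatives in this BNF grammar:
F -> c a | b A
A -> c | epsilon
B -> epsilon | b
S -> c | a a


Counting alternatives per rule:
  F: 2 alternative(s)
  A: 2 alternative(s)
  B: 2 alternative(s)
  S: 2 alternative(s)
Sum: 2 + 2 + 2 + 2 = 8

8


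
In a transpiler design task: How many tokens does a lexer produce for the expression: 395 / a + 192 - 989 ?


Scanning '395 / a + 192 - 989'
Token 1: '395' -> integer_literal
Token 2: '/' -> operator
Token 3: 'a' -> identifier
Token 4: '+' -> operator
Token 5: '192' -> integer_literal
Token 6: '-' -> operator
Token 7: '989' -> integer_literal
Total tokens: 7

7


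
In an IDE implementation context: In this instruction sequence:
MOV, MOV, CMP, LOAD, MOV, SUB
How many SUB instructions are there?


Scanning instruction sequence for SUB:
  Position 1: MOV
  Position 2: MOV
  Position 3: CMP
  Position 4: LOAD
  Position 5: MOV
  Position 6: SUB <- MATCH
Matches at positions: [6]
Total SUB count: 1

1


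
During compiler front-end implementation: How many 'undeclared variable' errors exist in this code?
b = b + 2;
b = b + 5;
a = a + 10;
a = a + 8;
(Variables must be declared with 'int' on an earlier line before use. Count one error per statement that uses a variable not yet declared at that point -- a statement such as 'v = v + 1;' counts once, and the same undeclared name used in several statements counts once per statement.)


Scanning code line by line:
  Line 1: use 'b' -> ERROR (undeclared)
  Line 2: use 'b' -> ERROR (undeclared)
  Line 3: use 'a' -> ERROR (undeclared)
  Line 4: use 'a' -> ERROR (undeclared)
Total undeclared variable errors: 4

4


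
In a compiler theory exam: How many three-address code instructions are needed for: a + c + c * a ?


Expression: a + c + c * a
Generating three-address code (respecting * over +/- precedence):
  Instruction 1: t1 = c * a
  Instruction 2: t2 = a + c
  Instruction 3: t3 = t2 + t1
Total instructions: 3

3


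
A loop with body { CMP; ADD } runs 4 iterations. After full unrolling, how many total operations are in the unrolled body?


Loop body operations: CMP, ADD (2 ops per iteration)
Unrolling 4 iterations:
  Iteration 1: CMP, ADD (2 ops)
  Iteration 2: CMP, ADD (2 ops)
  Iteration 3: CMP, ADD (2 ops)
  Iteration 4: CMP, ADD (2 ops)
Total: 4 iterations * 2 ops/iter = 8 operations

8


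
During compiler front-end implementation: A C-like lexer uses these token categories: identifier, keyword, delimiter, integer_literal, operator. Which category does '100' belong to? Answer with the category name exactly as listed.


Token: '100'
Checking categories:
  identifier: no
  integer_literal: YES
  operator: no
  keyword: no
  delimiter: no
Category: integer_literal

integer_literal


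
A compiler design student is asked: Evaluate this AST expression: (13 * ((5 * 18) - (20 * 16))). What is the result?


Expression: (13 * ((5 * 18) - (20 * 16)))
Evaluating step by step:
  5 * 18 = 90
  20 * 16 = 320
  90 - 320 = -230
  13 * -230 = -2990
Result: -2990

-2990


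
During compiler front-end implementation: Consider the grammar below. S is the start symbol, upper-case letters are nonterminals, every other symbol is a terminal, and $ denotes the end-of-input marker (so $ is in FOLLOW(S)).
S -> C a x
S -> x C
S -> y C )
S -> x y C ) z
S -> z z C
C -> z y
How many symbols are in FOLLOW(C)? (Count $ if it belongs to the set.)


S is the start symbol and does not occur in any rule body, so FOLLOW(S) = {$}.
Examining every occurrence of C in a rule body:
  S -> C a x : C is followed by terminal 'a' -> add 'a'
  S -> x C : C is at the right end -> add FOLLOW(S) = {$}
  S -> y C ) : C is followed by terminal ')' -> add ')'
  S -> x y C ) z : C is followed by terminal ')' -> add ')' (already in the set)
  S -> z z C : C is at the right end -> add FOLLOW(S) = {$} (already in the set)
  C -> z y : C does not occur in the body -> contributes nothing
FOLLOW(C) = {), a, $}
Count: 3

3


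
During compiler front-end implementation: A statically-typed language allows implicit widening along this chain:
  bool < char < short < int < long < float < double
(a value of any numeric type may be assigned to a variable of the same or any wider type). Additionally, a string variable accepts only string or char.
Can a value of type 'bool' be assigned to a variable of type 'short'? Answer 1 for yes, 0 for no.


Target variable type: short
Source value type: bool
Numeric ranks: bool=0, short=2
Widening allowed iff rank(source) <= rank(target): 0 <= 2? Yes
Result: 1

1


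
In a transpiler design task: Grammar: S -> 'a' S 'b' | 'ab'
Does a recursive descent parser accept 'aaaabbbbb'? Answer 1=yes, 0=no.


Grammar accepts strings of the form a^n b^n (n >= 1)
Word: 'aaaabbbbb'
Counting: 4 a's and 5 b's
Check: 4 == 5? No
Mismatch: a-count != b-count
Rejected

0


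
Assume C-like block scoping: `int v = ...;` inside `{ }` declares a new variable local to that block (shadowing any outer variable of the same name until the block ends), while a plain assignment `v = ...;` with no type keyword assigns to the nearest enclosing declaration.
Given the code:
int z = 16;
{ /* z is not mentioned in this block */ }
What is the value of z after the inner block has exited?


Analyzing scoping rules:
Outer scope: declares z = 16
Inner block: z is neither redeclared nor assigned -> unchanged
After the block -> 16
Result: 16

16


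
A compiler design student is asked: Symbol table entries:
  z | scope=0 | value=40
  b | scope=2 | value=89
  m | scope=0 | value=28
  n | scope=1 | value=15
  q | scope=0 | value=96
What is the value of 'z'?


Searching symbol table for 'z':
  z | scope=0 | value=40 <- MATCH
  b | scope=2 | value=89
  m | scope=0 | value=28
  n | scope=1 | value=15
  q | scope=0 | value=96
Found 'z' at scope 0 with value 40

40


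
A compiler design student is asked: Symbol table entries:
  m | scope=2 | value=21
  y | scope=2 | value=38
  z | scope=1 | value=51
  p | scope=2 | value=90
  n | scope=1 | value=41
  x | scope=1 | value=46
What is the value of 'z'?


Searching symbol table for 'z':
  m | scope=2 | value=21
  y | scope=2 | value=38
  z | scope=1 | value=51 <- MATCH
  p | scope=2 | value=90
  n | scope=1 | value=41
  x | scope=1 | value=46
Found 'z' at scope 1 with value 51

51


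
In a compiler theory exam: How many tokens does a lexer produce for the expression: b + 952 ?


Scanning 'b + 952'
Token 1: 'b' -> identifier
Token 2: '+' -> operator
Token 3: '952' -> integer_literal
Total tokens: 3

3


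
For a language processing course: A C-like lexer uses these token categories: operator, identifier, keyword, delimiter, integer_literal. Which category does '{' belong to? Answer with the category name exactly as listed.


Token: '{'
Checking categories:
  identifier: no
  integer_literal: no
  operator: no
  keyword: no
  delimiter: YES
Category: delimiter

delimiter


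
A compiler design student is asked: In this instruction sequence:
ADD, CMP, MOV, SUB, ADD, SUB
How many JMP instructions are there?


Scanning instruction sequence for JMP:
  Position 1: ADD
  Position 2: CMP
  Position 3: MOV
  Position 4: SUB
  Position 5: ADD
  Position 6: SUB
Matches at positions: []
Total JMP count: 0

0


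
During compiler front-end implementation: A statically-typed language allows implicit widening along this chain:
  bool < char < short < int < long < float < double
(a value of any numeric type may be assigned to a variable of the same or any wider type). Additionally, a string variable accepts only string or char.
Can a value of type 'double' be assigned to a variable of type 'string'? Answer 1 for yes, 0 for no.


Target variable type: string
Source value type: double
Rule: string accepts only {string, char}
  source 'double' in {string, char}? No
Result: 0

0


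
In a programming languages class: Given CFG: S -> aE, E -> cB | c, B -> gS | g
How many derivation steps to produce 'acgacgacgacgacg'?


Grammar: S -> aE, E -> cB | c, B -> gS | g
Deriving 'acgacgacgacgacg':
Step 1: S -> aE => aE
Step 2: E -> cB => acB
Step 3: B -> gS => acgS
Step 4: S -> aE => acgaE
Step 5: E -> cB => acgacB
Step 6: B -> gS => acgacgS
Step 7: S -> aE => acgacgaE
Step 8: E -> cB => acgacgacB
Step 9: B -> gS => acgacgacgS
Step 10: S -> aE => acgacgacgaE
Step 11: E -> cB => acgacgacgacB
Step 12: B -> gS => acgacgacgacgS
Step 13: S -> aE => acgacgacgacgaE
Step 14: E -> cB => acgacgacgacgacB
Step 15: B -> g => acgacgacgacgacg
Total derivation steps: 15

15


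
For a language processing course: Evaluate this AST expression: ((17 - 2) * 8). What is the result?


Expression: ((17 - 2) * 8)
Evaluating step by step:
  17 - 2 = 15
  15 * 8 = 120
Result: 120

120


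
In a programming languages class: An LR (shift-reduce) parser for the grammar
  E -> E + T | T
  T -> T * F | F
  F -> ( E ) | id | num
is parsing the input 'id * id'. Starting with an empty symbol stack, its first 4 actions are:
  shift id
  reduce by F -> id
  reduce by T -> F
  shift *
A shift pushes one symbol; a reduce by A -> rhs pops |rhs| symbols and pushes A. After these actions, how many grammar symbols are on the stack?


Tracking the symbol stack through each action:
  Action 1: shift 'id' : push -> stack = [id] (size 1)
  Action 2: reduce by F -> id : pop 1, push F -> stack = [F] (size 1)
  Action 3: reduce by T -> F : pop 1, push T -> stack = [T] (size 1)
  Action 4: shift '*' : push -> stack = [T, *] (size 2)
Final stack size: 2

2


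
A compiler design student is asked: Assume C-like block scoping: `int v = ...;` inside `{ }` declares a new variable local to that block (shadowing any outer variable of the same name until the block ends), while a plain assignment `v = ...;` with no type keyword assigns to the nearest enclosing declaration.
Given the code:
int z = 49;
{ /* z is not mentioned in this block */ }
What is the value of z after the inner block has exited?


Analyzing scoping rules:
Outer scope: declares z = 49
Inner block: z is neither redeclared nor assigned -> unchanged
After the block -> 49
Result: 49

49


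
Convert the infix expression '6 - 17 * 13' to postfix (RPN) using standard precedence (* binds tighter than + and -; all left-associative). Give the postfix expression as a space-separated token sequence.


Applying the shunting-yard algorithm:
  Operand 6 -> output
  Push '-' onto operator stack -> op-stack: [-]
  Operand 17 -> output
  Push '*' onto operator stack -> op-stack: [-, *]
  Operand 13 -> output
  End of input: pop '*' to output
  End of input: pop '-' to output
Postfix result: 6 17 13 * -

6 17 13 * -


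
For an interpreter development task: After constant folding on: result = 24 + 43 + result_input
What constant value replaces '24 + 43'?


Identifying constant sub-expression:
  Original: result = 24 + 43 + result_input
  24 and 43 are both compile-time constants
  Evaluating: 24 + 43 = 67
  After folding: result = 67 + result_input

67


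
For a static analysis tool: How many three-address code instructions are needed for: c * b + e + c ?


Expression: c * b + e + c
Generating three-address code (respecting * over +/- precedence):
  Instruction 1: t1 = c * b
  Instruction 2: t2 = t1 + e
  Instruction 3: t3 = t2 + c
Total instructions: 3

3


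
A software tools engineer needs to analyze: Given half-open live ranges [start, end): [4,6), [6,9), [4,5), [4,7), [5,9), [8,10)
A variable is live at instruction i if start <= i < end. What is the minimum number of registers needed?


Live ranges:
  Var0: [4, 6)
  Var1: [6, 9)
  Var2: [4, 5)
  Var3: [4, 7)
  Var4: [5, 9)
  Var5: [8, 10)
Sweep-line events (position, delta, active):
  pos=4 start -> active=1
  pos=4 start -> active=2
  pos=4 start -> active=3
  pos=5 end -> active=2
  pos=5 start -> active=3
  pos=6 end -> active=2
  pos=6 start -> active=3
  pos=7 end -> active=2
  pos=8 start -> active=3
  pos=9 end -> active=2
  pos=9 end -> active=1
  pos=10 end -> active=0
Maximum simultaneous active: 3
Minimum registers needed: 3

3


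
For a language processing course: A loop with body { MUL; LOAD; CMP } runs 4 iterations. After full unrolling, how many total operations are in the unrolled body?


Loop body operations: MUL, LOAD, CMP (3 ops per iteration)
Unrolling 4 iterations:
  Iteration 1: MUL, LOAD, CMP (3 ops)
  Iteration 2: MUL, LOAD, CMP (3 ops)
  Iteration 3: MUL, LOAD, CMP (3 ops)
  Iteration 4: MUL, LOAD, CMP (3 ops)
Total: 4 iterations * 3 ops/iter = 12 operations

12


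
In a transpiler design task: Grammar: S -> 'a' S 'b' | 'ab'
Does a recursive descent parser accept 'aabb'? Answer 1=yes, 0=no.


Grammar accepts strings of the form a^n b^n (n >= 1)
Word: 'aabb'
Counting: 2 a's and 2 b's
Check: 2 == 2? Yes
Derivation (S -> aSb applied 1 time(s), then S -> ab): S => aSb => aabb
Accepted

1


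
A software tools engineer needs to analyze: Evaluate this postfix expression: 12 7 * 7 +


Processing tokens left to right:
Push 12, Push 7
Pop 12 and 7, compute 12 * 7 = 84, push 84
Push 7
Pop 84 and 7, compute 84 + 7 = 91, push 91
Stack result: 91

91


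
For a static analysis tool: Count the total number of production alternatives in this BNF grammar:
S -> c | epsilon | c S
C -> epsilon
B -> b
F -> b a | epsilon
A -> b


Counting alternatives per rule:
  S: 3 alternative(s)
  C: 1 alternative(s)
  B: 1 alternative(s)
  F: 2 alternative(s)
  A: 1 alternative(s)
Sum: 3 + 1 + 1 + 2 + 1 = 8

8


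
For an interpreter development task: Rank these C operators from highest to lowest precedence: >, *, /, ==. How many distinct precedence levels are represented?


Looking up precedence for each operator:
  > -> precedence 4
  * -> precedence 6
  / -> precedence 6
  == -> precedence 3
Sorted highest to lowest: *, /, >, ==
Distinct precedence values: [6, 4, 3]
Number of distinct levels: 3

3


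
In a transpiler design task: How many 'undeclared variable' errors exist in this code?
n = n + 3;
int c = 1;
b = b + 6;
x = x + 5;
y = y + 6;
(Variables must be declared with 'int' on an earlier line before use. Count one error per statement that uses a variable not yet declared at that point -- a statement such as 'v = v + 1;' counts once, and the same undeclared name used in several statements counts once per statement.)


Scanning code line by line:
  Line 1: use 'n' -> ERROR (undeclared)
  Line 2: declare 'c' -> declared = ['c']
  Line 3: use 'b' -> ERROR (undeclared)
  Line 4: use 'x' -> ERROR (undeclared)
  Line 5: use 'y' -> ERROR (undeclared)
Total undeclared variable errors: 4

4


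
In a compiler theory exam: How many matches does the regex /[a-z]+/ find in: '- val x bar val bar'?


Pattern: /[a-z]+/ (identifiers)
Input: '- val x bar val bar'
Scanning for matches:
  Match 1: 'val'
  Match 2: 'x'
  Match 3: 'bar'
  Match 4: 'val'
  Match 5: 'bar'
Total matches: 5

5


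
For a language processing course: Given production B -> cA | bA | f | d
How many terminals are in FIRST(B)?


Production: B -> cA | bA | f | d
Examining each alternative for leading terminals:
  B -> cA : first terminal = 'c'
  B -> bA : first terminal = 'b'
  B -> f : first terminal = 'f'
  B -> d : first terminal = 'd'
FIRST(B) = {b, c, d, f}
Count: 4

4


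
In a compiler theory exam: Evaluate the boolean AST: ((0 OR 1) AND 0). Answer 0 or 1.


Step 1: Evaluate inner node
  0 OR 1 = 1
Step 2: Evaluate root node
  1 AND 0 = 0

0


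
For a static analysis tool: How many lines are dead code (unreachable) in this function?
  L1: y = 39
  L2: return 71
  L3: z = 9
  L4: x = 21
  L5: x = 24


Analyzing control flow:
  L1: reachable (before return)
  L2: reachable (return statement)
  L3: DEAD (after return at L2)
  L4: DEAD (after return at L2)
  L5: DEAD (after return at L2)
Return at L2, total lines = 5
Dead lines: L3 through L5
Count: 3

3


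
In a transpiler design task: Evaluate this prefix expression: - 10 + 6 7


Parsing prefix expression: - 10 + 6 7
Step 1: Innermost operation '+ 6 7'
  6 + 7 = 13
Step 2: Outer operation '- 10 [13]'
  10 - 13 = -3

-3


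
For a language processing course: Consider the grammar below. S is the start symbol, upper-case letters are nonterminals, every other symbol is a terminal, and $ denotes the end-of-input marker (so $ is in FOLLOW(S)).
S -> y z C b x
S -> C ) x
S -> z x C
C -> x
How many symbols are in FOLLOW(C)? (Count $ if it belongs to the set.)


S is the start symbol and does not occur in any rule body, so FOLLOW(S) = {$}.
Examining every occurrence of C in a rule body:
  S -> y z C b x : C is followed by terminal 'b' -> add 'b'
  S -> C ) x : C is followed by terminal ')' -> add ')'
  S -> z x C : C is at the right end -> add FOLLOW(S) = {$}
  C -> x : C does not occur in the body -> contributes nothing
FOLLOW(C) = {), b, $}
Count: 3

3


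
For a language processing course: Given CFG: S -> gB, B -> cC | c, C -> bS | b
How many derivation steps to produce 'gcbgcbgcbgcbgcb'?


Grammar: S -> gB, B -> cC | c, C -> bS | b
Deriving 'gcbgcbgcbgcbgcb':
Step 1: S -> gB => gB
Step 2: B -> cC => gcC
Step 3: C -> bS => gcbS
Step 4: S -> gB => gcbgB
Step 5: B -> cC => gcbgcC
Step 6: C -> bS => gcbgcbS
Step 7: S -> gB => gcbgcbgB
Step 8: B -> cC => gcbgcbgcC
Step 9: C -> bS => gcbgcbgcbS
Step 10: S -> gB => gcbgcbgcbgB
Step 11: B -> cC => gcbgcbgcbgcC
Step 12: C -> bS => gcbgcbgcbgcbS
Step 13: S -> gB => gcbgcbgcbgcbgB
Step 14: B -> cC => gcbgcbgcbgcbgcC
Step 15: C -> b => gcbgcbgcbgcbgcb
Total derivation steps: 15

15


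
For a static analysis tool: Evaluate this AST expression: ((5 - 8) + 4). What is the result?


Expression: ((5 - 8) + 4)
Evaluating step by step:
  5 - 8 = -3
  -3 + 4 = 1
Result: 1

1


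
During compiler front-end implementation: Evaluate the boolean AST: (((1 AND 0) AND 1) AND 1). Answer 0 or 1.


Step 1: Evaluate inner node
  1 AND 0 = 0
Step 2: Evaluate next node
  0 AND 1 = 0
Step 3: Evaluate root node
  0 AND 1 = 0

0


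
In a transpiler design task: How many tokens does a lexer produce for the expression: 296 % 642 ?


Scanning '296 % 642'
Token 1: '296' -> integer_literal
Token 2: '%' -> operator
Token 3: '642' -> integer_literal
Total tokens: 3

3


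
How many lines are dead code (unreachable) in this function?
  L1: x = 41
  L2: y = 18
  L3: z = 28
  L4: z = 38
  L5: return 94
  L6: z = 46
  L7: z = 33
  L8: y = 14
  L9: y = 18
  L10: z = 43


Analyzing control flow:
  L1: reachable (before return)
  L2: reachable (before return)
  L3: reachable (before return)
  L4: reachable (before return)
  L5: reachable (return statement)
  L6: DEAD (after return at L5)
  L7: DEAD (after return at L5)
  L8: DEAD (after return at L5)
  L9: DEAD (after return at L5)
  L10: DEAD (after return at L5)
Return at L5, total lines = 10
Dead lines: L6 through L10
Count: 5

5


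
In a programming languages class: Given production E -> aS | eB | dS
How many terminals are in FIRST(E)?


Production: E -> aS | eB | dS
Examining each alternative for leading terminals:
  E -> aS : first terminal = 'a'
  E -> eB : first terminal = 'e'
  E -> dS : first terminal = 'd'
FIRST(E) = {a, d, e}
Count: 3

3
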